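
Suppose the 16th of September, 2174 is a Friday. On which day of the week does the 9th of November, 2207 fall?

Monday

From September 16, 2174 to September 16, 2207: 33 years, of which 7 contain a Feb 29 — 26×365 + 7×366 = 12052 days.
(2200 is not a leap year (divisible by 100 but not 400).)
September 2207: 30 − 16 = 14 days remain.
Then October (31): 31 days.
November 1–9, 2207: 9 days.
Residual: 54 days.
Total: 12106 days.
12106 mod 7 = 3, so 3 days after Friday is Monday.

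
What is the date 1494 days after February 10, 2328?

March 14, 2332

Count 1494 days after February 10, 2328:
Day-of-year of February 10, 2328: 41.
Day-of-year of March 14, 2332: 74.
2328 has 366 days, so 366 − 41 = 325 days remain in 2328.
Full years: 2329: 365; 2330: 365; 2331: 365. Sum = 1095.
Total: 325 + 1095 + 74 = 1494 days.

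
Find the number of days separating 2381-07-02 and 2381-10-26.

July 2381: 31 − 2 = 29 days remain.
Then August (31), September (30): 31 + 30 = 61 days.
October 1–26, 2381: 26 days.
Total: 29 + 61 + 26 = 116 days.

116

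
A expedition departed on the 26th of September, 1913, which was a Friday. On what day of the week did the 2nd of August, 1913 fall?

Saturday

Count forward from the earlier date (August 2, 1913) to the later (September 26, 1913):
August 1913: 31 − 2 = 29 days remain.
September 1–26, 1913: 26 days.
Total: 29 + 26 = 55 days.
55 mod 7 = 6, so 6 days before Friday is Saturday.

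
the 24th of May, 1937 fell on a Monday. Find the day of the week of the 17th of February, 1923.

Count forward from the earlier date (February 17, 1923) to the later (May 24, 1937):
Day-of-year of February 17, 1923: 48.
Day-of-year of May 24, 1937: 144.
1923 has 365 days, so 365 − 48 = 317 days remain in 1923.
Full years 1924–1936: 9 common + 4 leap = 9×365 + 4×366 = 4749 days.
Total: 317 + 4749 + 144 = 5210 days.
5210 mod 7 = 2, so 2 days before Monday is Saturday.

Saturday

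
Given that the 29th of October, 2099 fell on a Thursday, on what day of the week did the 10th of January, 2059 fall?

Friday

Count forward from the earlier date (January 10, 2059) to the later (October 29, 2099):
From January 10, 2059 to January 10, 2099: 40 years, of which 10 contain a Feb 29 — 30×365 + 10×366 = 14610 days.
January 2099: 31 − 10 = 21 days remain.
Then February 2099 (28), March (31), April (30), May (31), June (30), July (31), August (31), September (30): 28 + 31 + 30 + 31 + 30 + 31 + 31 + 30 = 242 days.
October 1–29, 2099: 29 days.
Residual: 292 days.
Total: 14902 days.
14902 mod 7 = 6, so 6 days before Thursday is Friday.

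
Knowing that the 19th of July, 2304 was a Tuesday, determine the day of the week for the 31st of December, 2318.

Tuesday

Day-of-year of July 19, 2304: 201.
Day-of-year of December 31, 2318: 365.
2304 has 366 days, so 366 − 201 = 165 days remain in 2304.
Full years 2305–2317: 10 common + 3 leap = 10×365 + 3×366 = 4748 days.
Total: 165 + 4748 + 365 = 5278 days.
5278 is a multiple of 7, so the 31st of December, 2318 falls on the same weekday: Tuesday.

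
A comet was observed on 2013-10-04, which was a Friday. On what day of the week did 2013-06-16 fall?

Sunday

Count forward from the earlier date (June 16, 2013) to the later (October 4, 2013):
June 2013: 30 − 16 = 14 days remain.
Then July (31), August (31), September (30): 31 + 31 + 30 = 92 days.
October 1–4, 2013: 4 days.
Total: 14 + 92 + 4 = 110 days.
110 mod 7 = 5, so 5 days before Friday is Sunday.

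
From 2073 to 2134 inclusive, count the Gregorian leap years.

14

Years divisible by 4: 2076, 2080, …, 2132 — 15 in all.
Of these, 2100 is divisible by 100 but not 400, so not leap.
Leap years: 15 − 1 = 14.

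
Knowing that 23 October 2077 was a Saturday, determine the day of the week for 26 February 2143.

Day-of-year of October 23, 2077: 296.
Day-of-year of February 26, 2143: 57.
2077 has 365 days, so 365 − 296 = 69 days remain in 2077.
Full years 2078–2142: 50 common + 15 leap = 50×365 + 15×366 = 23740 days.
Total: 69 + 23740 + 57 = 23866 days.
23866 mod 7 = 3, so 3 days after Saturday is Tuesday.

Tuesday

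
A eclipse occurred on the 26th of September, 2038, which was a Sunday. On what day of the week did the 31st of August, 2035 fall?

Friday

Count forward from the earlier date (August 31, 2035) to the later (September 26, 2038):
August 31, 2035 → August 31, 2036: 366 days (2036 is a leap year).
August 31, 2036 → August 31, 2037: 365 days.
August 31, 2037 → August 31, 2038: 365 days.
August 2038: 31 − 31 = 0 days remain.
September 1–26, 2038: 26 days.
Residual: 26 days.
Total: 1122 days.
1122 mod 7 = 2, so 2 days before Sunday is Friday.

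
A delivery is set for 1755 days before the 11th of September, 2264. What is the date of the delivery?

the 22nd of November, 2259

Count 1755 days before September 11, 2264:
November 22, 2259 → November 22, 2260: 366 days (2260 is a leap year).
November 22, 2260 → November 22, 2261: 365 days.
November 22, 2261 → November 22, 2262: 365 days.
November 22, 2262 → November 22, 2263: 365 days.
November 2263: 30 − 22 = 8 days remain.
Then 9 full months totalling 275 days.
September 1–11, 2264: 11 days.
Residual: 294 days.
Total: 1755 days.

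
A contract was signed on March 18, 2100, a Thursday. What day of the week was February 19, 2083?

Friday

Count forward from the earlier date (February 19, 2083) to the later (March 18, 2100):
From February 19, 2083 to February 19, 2100: 17 years, of which 4 contain a Feb 29 — 13×365 + 4×366 = 6209 days.
February 2100: 28 − 19 = 9 days remain (2100 is not a leap year (divisible by 100 but not 400), so February has 28 days).
March 1–18, 2100: 18 days.
Residual: 27 days.
Total: 6236 days.
6236 mod 7 = 6, so 6 days before Thursday is Friday.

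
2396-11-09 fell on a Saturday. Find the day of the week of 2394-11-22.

Tuesday

Count forward from the earlier date (November 22, 2394) to the later (November 9, 2396):
November 22, 2394 → November 22, 2395: 365 days.
November 2395: 30 − 22 = 8 days remain.
Then 11 full months totalling 336 days.
November 1–9, 2396: 9 days.
Residual: 353 days.
Total: 718 days.
718 mod 7 = 4, so 4 days before Saturday is Tuesday.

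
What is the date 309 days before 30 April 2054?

25 June 2053

Count 309 days before April 30, 2054:
June 2053: 30 − 25 = 5 days remain.
Then 9 full months totalling 274 days.
April 1–30, 2054: 30 days.
Residual: 309 days.
Total: 309 days.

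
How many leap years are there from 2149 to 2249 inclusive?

24

Years divisible by 4: 2152, 2156, …, 2248 — 25 in all.
Of these, 2200 is divisible by 100 but not 400, so not leap.
Leap years: 25 − 1 = 24.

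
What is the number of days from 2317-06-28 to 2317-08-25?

June 2317: 30 − 28 = 2 days remain.
Then July (31): 31 days.
August 1–25, 2317: 25 days.
Total: 2 + 31 + 25 = 58 days.

58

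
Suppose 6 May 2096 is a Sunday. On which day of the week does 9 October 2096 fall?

Tuesday

May 2096: 31 − 6 = 25 days remain.
Then June (30), July (31), August (31), September (30): 30 + 31 + 31 + 30 = 122 days.
October 1–9, 2096: 9 days.
Total: 25 + 122 + 9 = 156 days.
156 mod 7 = 2, so 2 days after Sunday is Tuesday.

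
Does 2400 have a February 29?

2400 is a leap year (divisible by 400).

Yes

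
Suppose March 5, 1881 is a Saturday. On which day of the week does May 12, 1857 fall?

Count forward from the earlier date (May 12, 1857) to the later (March 5, 1881):
From May 12, 1857 to May 12, 1880: 23 years, of which 6 contain a Feb 29 — 17×365 + 6×366 = 8401 days.
May 1880: 31 − 12 = 19 days remain.
Then 9 full months totalling 273 days.
March 1–5, 1881: 5 days.
Residual: 297 days.
Total: 8698 days.
8698 mod 7 = 4, so 4 days before Saturday is Tuesday.

Tuesday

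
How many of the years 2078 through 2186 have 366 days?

26

Years divisible by 4: 2080, 2084, …, 2184 — 27 in all.
Of these, 2100 is divisible by 100 but not 400, so not leap.
Leap years: 27 − 1 = 26.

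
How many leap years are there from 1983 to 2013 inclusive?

Years divisible by 4 in [1983, 2013]: 1984, 1988, 1992, 1996, 2000, 2004, 2008, 2012.
2000 is divisible by 400, so still leap.
No century exceptions apply. Count: 8.

8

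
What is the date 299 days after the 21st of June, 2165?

the 16th of April, 2166

Count 299 days after June 21, 2165:
June 2165: 30 − 21 = 9 days remain.
Then 9 full months totalling 274 days.
April 1–16, 2166: 16 days.
Residual: 299 days.
Total: 299 days.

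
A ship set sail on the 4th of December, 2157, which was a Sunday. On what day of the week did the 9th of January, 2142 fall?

Tuesday

Count forward from the earlier date (January 9, 2142) to the later (December 4, 2157):
Day-of-year of January 9, 2142: 9.
Day-of-year of December 4, 2157: 338.
2142 has 365 days, so 365 − 9 = 356 days remain in 2142.
Full years 2143–2156: 10 common + 4 leap = 10×365 + 4×366 = 5114 days.
Total: 356 + 5114 + 338 = 5808 days.
5808 mod 7 = 5, so 5 days before Sunday is Tuesday.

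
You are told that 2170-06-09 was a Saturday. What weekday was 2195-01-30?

From June 9, 2170 to June 9, 2194: 24 years, of which 6 contain a Feb 29 — 18×365 + 6×366 = 8766 days.
June 2194: 30 − 9 = 21 days remain.
Then July (31), August (31), September (30), October (31), November (30), December (31): 31 + 31 + 30 + 31 + 30 + 31 = 184 days.
January 1–30, 2195: 30 days.
Residual: 235 days.
Total: 9001 days.
9001 mod 7 = 6, so 6 days after Saturday is Friday.

Friday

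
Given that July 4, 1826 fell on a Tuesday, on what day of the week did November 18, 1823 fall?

Count forward from the earlier date (November 18, 1823) to the later (July 4, 1826):
Day-of-year of November 18, 1823: 322.
Day-of-year of July 4, 1826: 185.
1823 has 365 days, so 365 − 322 = 43 days remain in 1823.
Full years: 1824: 366; 1825: 365. Sum = 731.
Total: 43 + 731 + 185 = 959 days.
959 is a multiple of 7, so November 18, 1823 falls on the same weekday: Tuesday.

Tuesday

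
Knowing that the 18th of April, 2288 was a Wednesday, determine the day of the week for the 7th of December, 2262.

Count forward from the earlier date (December 7, 2262) to the later (April 18, 2288):
From December 7, 2262 to December 7, 2287: 25 years, of which 6 contain a Feb 29 — 19×365 + 6×366 = 9131 days.
December 2287: 31 − 7 = 24 days remain.
Then January (31), February 2288 (29), March (31): 31 + 29 + 31 = 91 days.
April 1–18, 2288: 18 days.
Residual: 133 days.
Total: 9264 days.
9264 mod 7 = 3, so 3 days before Wednesday is Sunday.

Sunday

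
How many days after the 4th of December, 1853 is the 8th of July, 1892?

Day-of-year of December 4, 1853: 338.
Day-of-year of July 8, 1892: 190.
1853 has 365 days, so 365 − 338 = 27 days remain in 1853.
Full years 1854–1891: 29 common + 9 leap = 29×365 + 9×366 = 13879 days.
Total: 27 + 13879 + 190 = 14096 days.

14096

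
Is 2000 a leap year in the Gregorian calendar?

2000 is a leap year (divisible by 400).

Yes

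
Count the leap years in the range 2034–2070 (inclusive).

9

Years divisible by 4 in [2034, 2070]: 2036, 2040, 2044, 2048, 2052, 2056, 2060, 2064, 2068.
No century exceptions apply. Count: 9.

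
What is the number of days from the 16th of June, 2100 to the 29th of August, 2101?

439

Day-of-year of June 16, 2100: 167.
Day-of-year of August 29, 2101: 241.
2100 has 365 days, so 365 − 167 = 198 days remain in 2100.
Total: 198 + 241 = 439 days.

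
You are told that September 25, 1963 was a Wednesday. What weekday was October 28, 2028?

Day-of-year of September 25, 1963: 268.
Day-of-year of October 28, 2028: 302.
1963 has 365 days, so 365 − 268 = 97 days remain in 1963.
Full years 1964–2027: 48 common + 16 leap = 48×365 + 16×366 = 23376 days.
Total: 97 + 23376 + 302 = 23775 days.
23775 mod 7 = 3, so 3 days after Wednesday is Saturday.

Saturday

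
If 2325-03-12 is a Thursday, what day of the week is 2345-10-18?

Thursday

From March 12, 2325 to March 12, 2345: 20 years, of which 5 contain a Feb 29 — 15×365 + 5×366 = 7305 days.
March 2345: 31 − 12 = 19 days remain.
Then April (30), May (31), June (30), July (31), August (31), September (30): 30 + 31 + 30 + 31 + 31 + 30 = 183 days.
October 1–18, 2345: 18 days.
Residual: 220 days.
Total: 7525 days.
7525 is a multiple of 7, so 2345-10-18 falls on the same weekday: Thursday.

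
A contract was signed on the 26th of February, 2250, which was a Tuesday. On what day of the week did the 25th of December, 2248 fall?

Count forward from the earlier date (December 25, 2248) to the later (February 26, 2250):
Day-of-year of December 25, 2248: 360.
Day-of-year of February 26, 2250: 57.
2248 has 366 days, so 366 − 360 = 6 days remain in 2248.
Full years: 2249: 365. Sum = 365.
Total: 6 + 365 + 57 = 428 days.
428 mod 7 = 1, so 1 day before Tuesday is Monday.

Monday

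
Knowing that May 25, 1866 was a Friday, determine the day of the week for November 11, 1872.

Monday

Day-of-year of May 25, 1866: 145.
Day-of-year of November 11, 1872: 316.
1866 has 365 days, so 365 − 145 = 220 days remain in 1866.
Full years: 1867: 365; 1868: 366; 1869: 365; 1870: 365; 1871: 365. Sum = 1826.
Total: 220 + 1826 + 316 = 2362 days.
2362 mod 7 = 3, so 3 days after Friday is Monday.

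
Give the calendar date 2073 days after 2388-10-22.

2394-06-26

Count 2073 days after October 22, 2388:
Day-of-year of October 22, 2388: 296.
Day-of-year of June 26, 2394: 177.
2388 has 366 days, so 366 − 296 = 70 days remain in 2388.
Full years: 2389: 365; 2390: 365; 2391: 365; 2392: 366; 2393: 365. Sum = 1826.
Total: 70 + 1826 + 177 = 2073 days.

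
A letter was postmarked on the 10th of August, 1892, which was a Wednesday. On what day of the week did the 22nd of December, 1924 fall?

From August 10, 1892 to August 10, 1924: 32 years, of which 7 contain a Feb 29 — 25×365 + 7×366 = 11687 days.
(1900 is not a leap year (divisible by 100 but not 400).)
August 1924: 31 − 10 = 21 days remain.
Then September (30), October (31), November (30): 30 + 31 + 30 = 91 days.
December 1–22, 1924: 22 days.
Residual: 134 days.
Total: 11821 days.
11821 mod 7 = 5, so 5 days after Wednesday is Monday.

Monday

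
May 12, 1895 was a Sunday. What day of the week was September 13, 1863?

Sunday

Count forward from the earlier date (September 13, 1863) to the later (May 12, 1895):
From September 13, 1863 to September 13, 1894: 31 years, of which 8 contain a Feb 29 — 23×365 + 8×366 = 11323 days.
September 1894: 30 − 13 = 17 days remain.
Then October (31), November (30), December (31), January (31), February 1895 (28), March (31), April (30): 31 + 30 + 31 + 31 + 28 + 31 + 30 = 212 days.
May 1–12, 1895: 12 days.
Residual: 241 days.
Total: 11564 days.
11564 is a multiple of 7, so September 13, 1863 falls on the same weekday: Sunday.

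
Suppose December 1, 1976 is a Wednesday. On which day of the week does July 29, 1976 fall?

Count forward from the earlier date (July 29, 1976) to the later (December 1, 1976):
July 1976: 31 − 29 = 2 days remain.
Then August (31), September (30), October (31), November (30): 31 + 30 + 31 + 30 = 122 days.
December 1, 1976: 1 day.
Total: 2 + 122 + 1 = 125 days.
125 mod 7 = 6, so 6 days before Wednesday is Thursday.

Thursday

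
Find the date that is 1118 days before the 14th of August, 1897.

the 23rd of July, 1894

Count 1118 days before August 14, 1897:
July 23, 1894 → July 23, 1895: 365 days.
July 23, 1895 → July 23, 1896: 366 days (1896 is a leap year).
July 23, 1896 → July 23, 1897: 365 days.
July 1897: 31 − 23 = 8 days remain.
August 1–14, 1897: 14 days.
Residual: 22 days.
Total: 1118 days.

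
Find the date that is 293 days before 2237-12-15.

2237-02-25

Count 293 days before December 15, 2237:
February 2237: 28 − 25 = 3 days remain (2237 is not a leap year, so February has 28 days).
Then 9 full months totalling 275 days.
December 1–15, 2237: 15 days.
Total: 3 + 275 + 15 = 293 days.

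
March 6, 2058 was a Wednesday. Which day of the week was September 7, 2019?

Count forward from the earlier date (September 7, 2019) to the later (March 6, 2058):
From September 7, 2019 to September 7, 2057: 38 years, of which 10 contain a Feb 29 — 28×365 + 10×366 = 13880 days.
September 2057: 30 − 7 = 23 days remain.
Then October (31), November (30), December (31), January (31), February 2058 (28): 31 + 30 + 31 + 31 + 28 = 151 days.
March 1–6, 2058: 6 days.
Residual: 180 days.
Total: 14060 days.
14060 mod 7 = 4, so 4 days before Wednesday is Saturday.

Saturday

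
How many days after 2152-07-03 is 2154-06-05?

Day-of-year of July 3, 2152: 185.
Day-of-year of June 5, 2154: 156.
2152 has 366 days, so 366 − 185 = 181 days remain in 2152.
Full years: 2153: 365. Sum = 365.
Total: 181 + 365 + 156 = 702 days.

702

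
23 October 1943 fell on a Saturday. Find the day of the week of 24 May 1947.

Day-of-year of October 23, 1943: 296.
Day-of-year of May 24, 1947: 144.
1943 has 365 days, so 365 − 296 = 69 days remain in 1943.
Full years: 1944: 366; 1945: 365; 1946: 365. Sum = 1096.
Total: 69 + 1096 + 144 = 1309 days.
1309 is a multiple of 7, so 24 May 1947 falls on the same weekday: Saturday.

Saturday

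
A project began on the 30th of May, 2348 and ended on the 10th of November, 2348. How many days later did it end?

164

May 2348: 31 − 30 = 1 day remains.
Then June (30), July (31), August (31), September (30), October (31): 30 + 31 + 31 + 30 + 31 = 153 days.
November 1–10, 2348: 10 days.
Total: 1 + 153 + 10 = 164 days.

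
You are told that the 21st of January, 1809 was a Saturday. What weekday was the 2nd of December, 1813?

January 21, 1809 → January 21, 1810: 365 days.
January 21, 1810 → January 21, 1811: 365 days.
January 21, 1811 → January 21, 1812: 365 days.
January 21, 1812 → January 21, 1813: 366 days (1812 is a leap year).
January 1813: 31 − 21 = 10 days remain.
Then 10 full months totalling 303 days.
December 1–2, 1813: 2 days.
Residual: 315 days.
Total: 1776 days.
1776 mod 7 = 5, so 5 days after Saturday is Thursday.

Thursday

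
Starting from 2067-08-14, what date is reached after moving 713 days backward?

2065-08-31

Count 713 days before August 14, 2067:
Day-of-year of August 31, 2065: 243.
Day-of-year of August 14, 2067: 226.
2065 has 365 days, so 365 − 243 = 122 days remain in 2065.
Full years: 2066: 365. Sum = 365.
Total: 122 + 365 + 226 = 713 days.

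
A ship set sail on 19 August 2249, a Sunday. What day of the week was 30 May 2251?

Friday

August 2249: 31 − 19 = 12 days remain.
Then 20 full months totalling 607 days.
May 1–30, 2251: 30 days.
Total: 12 + 607 + 30 = 649 days.
649 mod 7 = 5, so 5 days after Sunday is Friday.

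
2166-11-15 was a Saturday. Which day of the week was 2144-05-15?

Count forward from the earlier date (May 15, 2144) to the later (November 15, 2166):
From May 15, 2144 to May 15, 2166: 22 years, of which 5 contain a Feb 29 — 17×365 + 5×366 = 8035 days.
May 2166: 31 − 15 = 16 days remain.
Then June (30), July (31), August (31), September (30), October (31): 30 + 31 + 31 + 30 + 31 = 153 days.
November 1–15, 2166: 15 days.
Residual: 184 days.
Total: 8219 days.
8219 mod 7 = 1, so 1 day before Saturday is Friday.

Friday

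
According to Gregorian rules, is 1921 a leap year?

1921 is not a leap year.

No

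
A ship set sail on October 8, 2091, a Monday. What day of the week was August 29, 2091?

Wednesday

Count forward from the earlier date (August 29, 2091) to the later (October 8, 2091):
August 2091: 31 − 29 = 2 days remain.
Then September (30): 30 days.
October 1–8, 2091: 8 days.
Total: 2 + 30 + 8 = 40 days.
40 mod 7 = 5, so 5 days before Monday is Wednesday.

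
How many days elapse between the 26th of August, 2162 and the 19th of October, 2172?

3707

Day-of-year of August 26, 2162: 238.
Day-of-year of October 19, 2172: 293.
2162 has 365 days, so 365 − 238 = 127 days remain in 2162.
Full years 2163–2171: 7 common + 2 leap = 7×365 + 2×366 = 3287 days.
Total: 127 + 3287 + 293 = 3707 days.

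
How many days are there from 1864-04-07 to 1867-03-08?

1065

Day-of-year of April 7, 1864: 98.
Day-of-year of March 8, 1867: 67.
1864 has 366 days, so 366 − 98 = 268 days remain in 1864.
Full years: 1865: 365; 1866: 365. Sum = 730.
Total: 268 + 730 + 67 = 1065 days.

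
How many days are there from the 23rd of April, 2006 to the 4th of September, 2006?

134

April 2006: 30 − 23 = 7 days remain.
Then May (31), June (30), July (31), August (31): 31 + 30 + 31 + 31 = 123 days.
September 1–4, 2006: 4 days.
Total: 7 + 123 + 4 = 134 days.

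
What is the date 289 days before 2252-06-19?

2251-09-04

Count 289 days before June 19, 2252:
September 2251: 30 − 4 = 26 days remain.
Then October (31), November (30), December (31), January (31), February 2252 (29), March (31), April (30), May (31): 31 + 30 + 31 + 31 + 29 + 31 + 30 + 31 = 244 days.
June 1–19, 2252: 19 days.
Residual: 289 days.
Total: 289 days.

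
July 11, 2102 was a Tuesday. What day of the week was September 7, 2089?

Wednesday

Count forward from the earlier date (September 7, 2089) to the later (July 11, 2102):
Day-of-year of September 7, 2089: 250.
Day-of-year of July 11, 2102: 192.
2089 has 365 days, so 365 − 250 = 115 days remain in 2089.
Full years 2090–2101: 10 common + 2 leap = 10×365 + 2×366 = 4382 days.
Total: 115 + 4382 + 192 = 4689 days.
4689 mod 7 = 6, so 6 days before Tuesday is Wednesday.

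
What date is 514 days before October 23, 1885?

May 27, 1884

Count 514 days before October 23, 1885:
Day-of-year of May 27, 1884: 148.
Day-of-year of October 23, 1885: 296.
1884 has 366 days, so 366 − 148 = 218 days remain in 1884.
Total: 218 + 296 = 514 days.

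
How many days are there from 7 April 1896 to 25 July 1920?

8874

Day-of-year of April 7, 1896: 98.
Day-of-year of July 25, 1920: 207.
1896 has 366 days, so 366 − 98 = 268 days remain in 1896.
Full years 1897–1919: 19 common + 4 leap = 19×365 + 4×366 = 8399 days.
Total: 268 + 8399 + 207 = 8874 days.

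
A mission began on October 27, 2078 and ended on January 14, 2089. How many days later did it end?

From October 27, 2078 to October 27, 2088: 10 years, of which 3 contain a Feb 29 — 7×365 + 3×366 = 3653 days.
October 2088: 31 − 27 = 4 days remain.
Then November (30), December (31): 30 + 31 = 61 days.
January 1–14, 2089: 14 days.
Residual: 79 days.
Total: 3732 days.

3732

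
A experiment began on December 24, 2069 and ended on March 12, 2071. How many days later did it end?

Day-of-year of December 24, 2069: 358.
Day-of-year of March 12, 2071: 71.
2069 has 365 days, so 365 − 358 = 7 days remain in 2069.
Full years: 2070: 365. Sum = 365.
Total: 7 + 365 + 71 = 443 days.

443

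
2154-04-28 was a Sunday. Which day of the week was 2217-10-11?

Saturday

From April 28, 2154 to April 28, 2217: 63 years, of which 15 contain a Feb 29 — 48×365 + 15×366 = 23010 days.
(2200 is not a leap year (divisible by 100 but not 400).)
April 2217: 30 − 28 = 2 days remain.
Then May (31), June (30), July (31), August (31), September (30): 31 + 30 + 31 + 31 + 30 = 153 days.
October 1–11, 2217: 11 days.
Residual: 166 days.
Total: 23176 days.
23176 mod 7 = 6, so 6 days after Sunday is Saturday.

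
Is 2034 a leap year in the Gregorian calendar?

No

2034 is not a leap year.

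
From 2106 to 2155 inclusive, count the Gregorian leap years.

12

Years divisible by 4 in [2106, 2155]: 2108, 2112, 2116, 2120, 2124, 2128, 2132, 2136, 2140, 2144, 2148, 2152.
No century exceptions apply. Count: 12.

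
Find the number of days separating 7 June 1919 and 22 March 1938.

6863

From June 7, 1919 to June 7, 1937: 18 years, of which 5 contain a Feb 29 — 13×365 + 5×366 = 6575 days.
June 1937: 30 − 7 = 23 days remain.
Then July (31), August (31), September (30), October (31), November (30), December (31), January (31), February 1938 (28): 31 + 31 + 30 + 31 + 30 + 31 + 31 + 28 = 243 days.
March 1–22, 1938: 22 days.
Residual: 288 days.
Total: 6863 days.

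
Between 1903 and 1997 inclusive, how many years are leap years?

Years divisible by 4: 1904, 1908, …, 1996 — 24 in all.
No century exceptions apply. Count: 24.

24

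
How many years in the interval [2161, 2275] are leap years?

Years divisible by 4: 2164, 2168, …, 2272 — 28 in all.
Of these, 2200 is divisible by 100 but not 400, so not leap.
Leap years: 28 − 1 = 27.

27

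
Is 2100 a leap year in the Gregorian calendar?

2100 is not a leap year (divisible by 100 but not 400).

No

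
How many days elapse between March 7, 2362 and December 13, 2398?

13430

Day-of-year of March 7, 2362: 66.
Day-of-year of December 13, 2398: 347.
2362 has 365 days, so 365 − 66 = 299 days remain in 2362.
Full years 2363–2397: 26 common + 9 leap = 26×365 + 9×366 = 12784 days.
Total: 299 + 12784 + 347 = 13430 days.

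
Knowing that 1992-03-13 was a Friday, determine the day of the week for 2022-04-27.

Wednesday

From March 13, 1992 to March 13, 2022: 30 years, of which 7 contain a Feb 29 — 23×365 + 7×366 = 10957 days.
(2000 is a leap year (divisible by 400).)
March 2022: 31 − 13 = 18 days remain.
April 1–27, 2022: 27 days.
Residual: 45 days.
Total: 11002 days.
11002 mod 7 = 5, so 5 days after Friday is Wednesday.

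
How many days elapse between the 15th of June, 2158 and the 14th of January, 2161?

Day-of-year of June 15, 2158: 166.
Day-of-year of January 14, 2161: 14.
2158 has 365 days, so 365 − 166 = 199 days remain in 2158.
Full years: 2159: 365; 2160: 366. Sum = 731.
Total: 199 + 731 + 14 = 944 days.

944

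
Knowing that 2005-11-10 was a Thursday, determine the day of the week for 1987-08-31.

Monday

Count forward from the earlier date (August 31, 1987) to the later (November 10, 2005):
Day-of-year of August 31, 1987: 243.
Day-of-year of November 10, 2005: 314.
1987 has 365 days, so 365 − 243 = 122 days remain in 1987.
Full years 1988–2004: 12 common + 5 leap = 12×365 + 5×366 = 6210 days.
Total: 122 + 6210 + 314 = 6646 days.
6646 mod 7 = 3, so 3 days before Thursday is Monday.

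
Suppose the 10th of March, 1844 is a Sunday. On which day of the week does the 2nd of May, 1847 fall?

March 10, 1844 → March 10, 1845: 365 days.
March 10, 1845 → March 10, 1846: 365 days.
March 10, 1846 → March 10, 1847: 365 days.
March 1847: 31 − 10 = 21 days remain.
Then April (30): 30 days.
May 1–2, 1847: 2 days.
Residual: 53 days.
Total: 1148 days.
1148 is a multiple of 7, so the 2nd of May, 1847 falls on the same weekday: Sunday.

Sunday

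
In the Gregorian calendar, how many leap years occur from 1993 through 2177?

Years divisible by 4: 1996, 2000, …, 2176 — 46 in all.
Of these, 2100 is divisible by 100 but not 400, so not leap.
2000 is divisible by 400, so still leap.
Leap years: 46 − 1 = 45.

45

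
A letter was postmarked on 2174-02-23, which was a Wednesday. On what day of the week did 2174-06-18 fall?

February 2174: 28 − 23 = 5 days remain (2174 is not a leap year, so February has 28 days).
Then March (31), April (30), May (31): 31 + 30 + 31 = 92 days.
June 1–18, 2174: 18 days.
Total: 5 + 92 + 18 = 115 days.
115 mod 7 = 3, so 3 days after Wednesday is Saturday.

Saturday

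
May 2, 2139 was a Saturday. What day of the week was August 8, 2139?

Saturday

May 2139: 31 − 2 = 29 days remain.
Then June (30), July (31): 30 + 31 = 61 days.
August 1–8, 2139: 8 days.
Total: 29 + 61 + 8 = 98 days.
98 is a multiple of 7, so August 8, 2139 falls on the same weekday: Saturday.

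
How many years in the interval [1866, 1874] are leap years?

Years divisible by 4 in [1866, 1874]: 1868, 1872.
No century exceptions apply. Count: 2.

2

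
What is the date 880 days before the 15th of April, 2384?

the 17th of November, 2381

Count 880 days before April 15, 2384:
November 17, 2381 → November 17, 2382: 365 days.
November 17, 2382 → November 17, 2383: 365 days.
November 2383: 30 − 17 = 13 days remain.
Then December (31), January (31), February 2384 (29), March (31): 31 + 31 + 29 + 31 = 122 days.
April 1–15, 2384: 15 days.
Residual: 150 days.
Total: 880 days.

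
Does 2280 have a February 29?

Yes

2280 is a leap year.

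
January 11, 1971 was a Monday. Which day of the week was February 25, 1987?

From January 11, 1971 to January 11, 1987: 16 years, of which 4 contain a Feb 29 — 12×365 + 4×366 = 5844 days.
January 1987: 31 − 11 = 20 days remain.
February 1–25, 1987: 25 days (1987 is not a leap year).
Residual: 45 days.
Total: 5889 days.
5889 mod 7 = 2, so 2 days after Monday is Wednesday.

Wednesday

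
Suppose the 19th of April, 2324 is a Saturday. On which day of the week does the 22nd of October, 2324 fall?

Wednesday

April 2324: 30 − 19 = 11 days remain.
Then May (31), June (30), July (31), August (31), September (30): 31 + 30 + 31 + 31 + 30 = 153 days.
October 1–22, 2324: 22 days.
Total: 11 + 153 + 22 = 186 days.
186 mod 7 = 4, so 4 days after Saturday is Wednesday.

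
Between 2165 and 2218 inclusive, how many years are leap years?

Years divisible by 4: 2168, 2172, …, 2216 — 13 in all.
Of these, 2200 is divisible by 100 but not 400, so not leap.
Leap years: 13 − 1 = 12.

12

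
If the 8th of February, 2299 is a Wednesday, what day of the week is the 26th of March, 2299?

Sunday

February 2299: 28 − 8 = 20 days remain (2299 is not a leap year, so February has 28 days).
March 1–26, 2299: 26 days.
Total: 20 + 26 = 46 days.
46 mod 7 = 4, so 4 days after Wednesday is Sunday.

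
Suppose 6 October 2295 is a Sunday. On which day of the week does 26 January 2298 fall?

Day-of-year of October 6, 2295: 279.
Day-of-year of January 26, 2298: 26.
2295 has 365 days, so 365 − 279 = 86 days remain in 2295.
Full years: 2296: 366; 2297: 365. Sum = 731.
Total: 86 + 731 + 26 = 843 days.
843 mod 7 = 3, so 3 days after Sunday is Wednesday.

Wednesday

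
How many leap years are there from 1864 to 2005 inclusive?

Years divisible by 4: 1864, 1868, …, 2004 — 36 in all.
Of these, 1900 is divisible by 100 but not 400, so not leap.
2000 is divisible by 400, so still leap.
Leap years: 36 − 1 = 35.

35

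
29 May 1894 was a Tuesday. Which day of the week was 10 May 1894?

Count forward from the earlier date (May 10, 1894) to the later (May 29, 1894):
Within May 1894: 29 − 10 = 19 days.
19 mod 7 = 5, so 5 days before Tuesday is Thursday.

Thursday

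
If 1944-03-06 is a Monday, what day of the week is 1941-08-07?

Count forward from the earlier date (August 7, 1941) to the later (March 6, 1944):
August 7, 1941 → August 7, 1942: 365 days.
August 7, 1942 → August 7, 1943: 365 days.
August 1943: 31 − 7 = 24 days remain.
Then September (30), October (31), November (30), December (31), January (31), February 1944 (29): 30 + 31 + 30 + 31 + 31 + 29 = 182 days.
March 1–6, 1944: 6 days.
Residual: 212 days.
Total: 942 days.
942 mod 7 = 4, so 4 days before Monday is Thursday.

Thursday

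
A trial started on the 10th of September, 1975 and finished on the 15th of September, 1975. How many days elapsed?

Within September 1975: 15 − 10 = 5 days.

5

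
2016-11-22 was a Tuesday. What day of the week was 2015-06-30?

Count forward from the earlier date (June 30, 2015) to the later (November 22, 2016):
June 2015: 30 − 30 = 0 days remain.
Then 16 full months totalling 489 days.
November 1–22, 2016: 22 days.
Total: 0 + 489 + 22 = 511 days.
511 is a multiple of 7, so 2015-06-30 falls on the same weekday: Tuesday.

Tuesday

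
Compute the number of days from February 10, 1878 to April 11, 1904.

9556

Day-of-year of February 10, 1878: 41.
Day-of-year of April 11, 1904: 102.
1878 has 365 days, so 365 − 41 = 324 days remain in 1878.
Full years 1879–1903: 20 common + 5 leap = 20×365 + 5×366 = 9130 days.
Total: 324 + 9130 + 102 = 9556 days.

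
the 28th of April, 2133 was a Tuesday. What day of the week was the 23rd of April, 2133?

Count forward from the earlier date (April 23, 2133) to the later (April 28, 2133):
Within April 2133: 28 − 23 = 5 days.
5 mod 7 = 5, so 5 days before Tuesday is Thursday.

Thursday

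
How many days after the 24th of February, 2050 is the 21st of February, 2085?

Day-of-year of February 24, 2050: 55.
Day-of-year of February 21, 2085: 52.
2050 has 365 days, so 365 − 55 = 310 days remain in 2050.
Full years 2051–2084: 25 common + 9 leap = 25×365 + 9×366 = 12419 days.
Total: 310 + 12419 + 52 = 12781 days.

12781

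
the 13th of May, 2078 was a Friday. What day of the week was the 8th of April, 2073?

Saturday

Count forward from the earlier date (April 8, 2073) to the later (May 13, 2078):
April 8, 2073 → April 8, 2074: 365 days.
April 8, 2074 → April 8, 2075: 365 days.
April 8, 2075 → April 8, 2076: 366 days (2076 is a leap year).
April 8, 2076 → April 8, 2077: 365 days.
April 8, 2077 → April 8, 2078: 365 days.
April 2078: 30 − 8 = 22 days remain.
May 1–13, 2078: 13 days.
Residual: 35 days.
Total: 1861 days.
1861 mod 7 = 6, so 6 days before Friday is Saturday.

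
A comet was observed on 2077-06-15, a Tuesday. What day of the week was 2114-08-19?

From June 15, 2077 to June 15, 2114: 37 years, of which 8 contain a Feb 29 — 29×365 + 8×366 = 13513 days.
(2100 is not a leap year (divisible by 100 but not 400).)
June 2114: 30 − 15 = 15 days remain.
Then July (31): 31 days.
August 1–19, 2114: 19 days.
Residual: 65 days.
Total: 13578 days.
13578 mod 7 = 5, so 5 days after Tuesday is Sunday.

Sunday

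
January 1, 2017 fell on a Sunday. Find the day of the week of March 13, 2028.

Day-of-year of January 1, 2017: 1.
Day-of-year of March 13, 2028: 73.
2017 has 365 days, so 365 − 1 = 364 days remain in 2017.
Full years 2018–2027: 8 common + 2 leap = 8×365 + 2×366 = 3652 days.
Total: 364 + 3652 + 73 = 4089 days.
4089 mod 7 = 1, so 1 day after Sunday is Monday.

Monday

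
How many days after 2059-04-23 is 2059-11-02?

193

April 2059: 30 − 23 = 7 days remain.
Then May (31), June (30), July (31), August (31), September (30), October (31): 31 + 30 + 31 + 31 + 30 + 31 = 184 days.
November 1–2, 2059: 2 days.
Total: 7 + 184 + 2 = 193 days.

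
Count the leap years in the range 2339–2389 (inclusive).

Years divisible by 4: 2340, 2344, …, 2388 — 13 in all.
No century exceptions apply. Count: 13.

13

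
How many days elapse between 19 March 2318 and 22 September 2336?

6762

Day-of-year of March 19, 2318: 78.
Day-of-year of September 22, 2336: 266.
2318 has 365 days, so 365 − 78 = 287 days remain in 2318.
Full years 2319–2335: 13 common + 4 leap = 13×365 + 4×366 = 6209 days.
Total: 287 + 6209 + 266 = 6762 days.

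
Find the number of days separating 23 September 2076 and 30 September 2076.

7

Within September 2076: 30 − 23 = 7 days.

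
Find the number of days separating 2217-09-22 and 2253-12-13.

13231

Day-of-year of September 22, 2217: 265.
Day-of-year of December 13, 2253: 347.
2217 has 365 days, so 365 − 265 = 100 days remain in 2217.
Full years 2218–2252: 26 common + 9 leap = 26×365 + 9×366 = 12784 days.
Total: 100 + 12784 + 347 = 13231 days.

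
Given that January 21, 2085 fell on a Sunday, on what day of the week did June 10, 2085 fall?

January 2085: 31 − 21 = 10 days remain.
Then February 2085 (28), March (31), April (30), May (31): 28 + 31 + 30 + 31 = 120 days.
June 1–10, 2085: 10 days.
Total: 10 + 120 + 10 = 140 days.
140 is a multiple of 7, so June 10, 2085 falls on the same weekday: Sunday.

Sunday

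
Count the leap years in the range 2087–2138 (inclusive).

12

Years divisible by 4: 2088, 2092, …, 2136 — 13 in all.
Of these, 2100 is divisible by 100 but not 400, so not leap.
Leap years: 13 − 1 = 12.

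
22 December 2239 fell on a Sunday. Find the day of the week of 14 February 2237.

Tuesday

Count forward from the earlier date (February 14, 2237) to the later (December 22, 2239):
Day-of-year of February 14, 2237: 45.
Day-of-year of December 22, 2239: 356.
2237 has 365 days, so 365 − 45 = 320 days remain in 2237.
Full years: 2238: 365. Sum = 365.
Total: 320 + 365 + 356 = 1041 days.
1041 mod 7 = 5, so 5 days before Sunday is Tuesday.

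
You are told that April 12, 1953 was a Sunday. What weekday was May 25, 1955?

Day-of-year of April 12, 1953: 102.
Day-of-year of May 25, 1955: 145.
1953 has 365 days, so 365 − 102 = 263 days remain in 1953.
Full years: 1954: 365. Sum = 365.
Total: 263 + 365 + 145 = 773 days.
773 mod 7 = 3, so 3 days after Sunday is Wednesday.

Wednesday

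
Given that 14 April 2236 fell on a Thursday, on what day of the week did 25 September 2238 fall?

Tuesday

Day-of-year of April 14, 2236: 105.
Day-of-year of September 25, 2238: 268.
2236 has 366 days, so 366 − 105 = 261 days remain in 2236.
Full years: 2237: 365. Sum = 365.
Total: 261 + 365 + 268 = 894 days.
894 mod 7 = 5, so 5 days after Thursday is Tuesday.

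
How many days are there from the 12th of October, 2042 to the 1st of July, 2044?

Day-of-year of October 12, 2042: 285.
Day-of-year of July 1, 2044: 183.
2042 has 365 days, so 365 − 285 = 80 days remain in 2042.
Full years: 2043: 365. Sum = 365.
Total: 80 + 365 + 183 = 628 days.

628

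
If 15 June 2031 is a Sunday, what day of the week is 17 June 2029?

Sunday

Count forward from the earlier date (June 17, 2029) to the later (June 15, 2031):
June 17, 2029 → June 17, 2030: 365 days.
June 2030: 30 − 17 = 13 days remain.
Then 11 full months totalling 335 days.
June 1–15, 2031: 15 days.
Residual: 363 days.
Total: 728 days.
728 is a multiple of 7, so 17 June 2029 falls on the same weekday: Sunday.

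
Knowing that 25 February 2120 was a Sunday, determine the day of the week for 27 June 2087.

Count forward from the earlier date (June 27, 2087) to the later (February 25, 2120):
From June 27, 2087 to June 27, 2119: 32 years, of which 7 contain a Feb 29 — 25×365 + 7×366 = 11687 days.
(2100 is not a leap year (divisible by 100 but not 400).)
June 2119: 30 − 27 = 3 days remain.
Then July (31), August (31), September (30), October (31), November (30), December (31), January (31): 31 + 31 + 30 + 31 + 30 + 31 + 31 = 215 days.
February 1–25, 2120: 25 days (2120 is a leap year).
Residual: 243 days.
Total: 11930 days.
11930 mod 7 = 2, so 2 days before Sunday is Friday.

Friday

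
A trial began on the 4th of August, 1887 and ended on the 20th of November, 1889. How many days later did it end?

839

Day-of-year of August 4, 1887: 216.
Day-of-year of November 20, 1889: 324.
1887 has 365 days, so 365 − 216 = 149 days remain in 1887.
Full years: 1888: 366. Sum = 366.
Total: 149 + 366 + 324 = 839 days.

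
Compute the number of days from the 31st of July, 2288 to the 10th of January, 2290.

July 31, 2288 → July 31, 2289: 365 days.
July 2289: 31 − 31 = 0 days remain.
Then August (31), September (30), October (31), November (30), December (31): 31 + 30 + 31 + 30 + 31 = 153 days.
January 1–10, 2290: 10 days.
Residual: 163 days.
Total: 528 days.

528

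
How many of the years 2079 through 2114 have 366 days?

8

Years divisible by 4 in [2079, 2114]: 2080, 2084, 2088, 2092, 2096, 2100, 2104, 2108, 2112.
Of these, 2100 is divisible by 100 but not 400, so not leap.
Leap years: 9 − 1 = 8.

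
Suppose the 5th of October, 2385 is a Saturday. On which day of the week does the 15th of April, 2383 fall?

Friday

Count forward from the earlier date (April 15, 2383) to the later (October 5, 2385):
Day-of-year of April 15, 2383: 105.
Day-of-year of October 5, 2385: 278.
2383 has 365 days, so 365 − 105 = 260 days remain in 2383.
Full years: 2384: 366. Sum = 366.
Total: 260 + 366 + 278 = 904 days.
904 mod 7 = 1, so 1 day before Saturday is Friday.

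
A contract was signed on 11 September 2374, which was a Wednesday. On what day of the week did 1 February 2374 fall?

Count forward from the earlier date (February 1, 2374) to the later (September 11, 2374):
February 2374: 28 − 1 = 27 days remain (2374 is not a leap year, so February has 28 days).
Then March (31), April (30), May (31), June (30), July (31), August (31): 31 + 30 + 31 + 30 + 31 + 31 = 184 days.
September 1–11, 2374: 11 days.
Total: 27 + 184 + 11 = 222 days.
222 mod 7 = 5, so 5 days before Wednesday is Friday.

Friday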